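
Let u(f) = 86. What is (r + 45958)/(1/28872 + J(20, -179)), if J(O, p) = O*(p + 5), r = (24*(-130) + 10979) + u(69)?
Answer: -1556287416/100474559 ≈ -15.489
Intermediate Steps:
r = 7945 (r = (24*(-130) + 10979) + 86 = (-3120 + 10979) + 86 = 7859 + 86 = 7945)
J(O, p) = O*(5 + p)
(r + 45958)/(1/28872 + J(20, -179)) = (7945 + 45958)/(1/28872 + 20*(5 - 179)) = 53903/(1/28872 + 20*(-174)) = 53903/(1/28872 - 3480) = 53903/(-100474559/28872) = 53903*(-28872/100474559) = -1556287416/100474559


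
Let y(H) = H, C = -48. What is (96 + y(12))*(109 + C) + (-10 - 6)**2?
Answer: 6844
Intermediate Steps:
(96 + y(12))*(109 + C) + (-10 - 6)**2 = (96 + 12)*(109 - 48) + (-10 - 6)**2 = 108*61 + (-16)**2 = 6588 + 256 = 6844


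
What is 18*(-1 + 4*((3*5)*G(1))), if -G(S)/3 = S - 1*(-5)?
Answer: -19458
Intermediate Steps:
G(S) = -15 - 3*S (G(S) = -3*(S - 1*(-5)) = -3*(S + 5) = -3*(5 + S) = -15 - 3*S)
18*(-1 + 4*((3*5)*G(1))) = 18*(-1 + 4*((3*5)*(-15 - 3*1))) = 18*(-1 + 4*(15*(-15 - 3))) = 18*(-1 + 4*(15*(-18))) = 18*(-1 + 4*(-270)) = 18*(-1 - 1080) = 18*(-1081) = -19458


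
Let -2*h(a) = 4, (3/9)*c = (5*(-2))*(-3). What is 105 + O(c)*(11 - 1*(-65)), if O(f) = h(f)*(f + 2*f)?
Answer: -40935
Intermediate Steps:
c = 90 (c = 3*((5*(-2))*(-3)) = 3*(-10*(-3)) = 3*30 = 90)
h(a) = -2 (h(a) = -½*4 = -2)
O(f) = -6*f (O(f) = -2*(f + 2*f) = -6*f)
105 + O(c)*(11 - 1*(-65)) = 105 + (-6*90)*(11 - 1*(-65)) = 105 - 540*(11 + 65) = 105 - 540*76 = 105 - 41040 = -40935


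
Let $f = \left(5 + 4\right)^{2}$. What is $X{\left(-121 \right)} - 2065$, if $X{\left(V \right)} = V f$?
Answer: $-11866$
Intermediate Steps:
$f = 81$ ($f = 9^{2} = 81$)
$X{\left(V \right)} = 81 V$ ($X{\left(V \right)} = V 81 = 81 V$)
$X{\left(-121 \right)} - 2065 = 81 \left(-121\right) - 2065 = -9801 - 2065 = -11866$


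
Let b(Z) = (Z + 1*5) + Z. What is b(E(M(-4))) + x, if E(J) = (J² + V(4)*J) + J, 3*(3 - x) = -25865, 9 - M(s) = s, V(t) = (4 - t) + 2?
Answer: 27137/3 ≈ 9045.7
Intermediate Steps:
V(t) = 6 - t
M(s) = 9 - s
x = 25874/3 (x = 3 - ⅓*(-25865) = 3 + 25865/3 = 25874/3 ≈ 8624.7)
E(J) = J² + 3*J (E(J) = (J² + (6 - 1*4)*J) + J = (J² + (6 - 4)*J) + J = (J² + 2*J) + J = J² + 3*J)
b(Z) = 5 + 2*Z (b(Z) = (Z + 5) + Z = (5 + Z) + Z = 5 + 2*Z)
b(E(M(-4))) + x = (5 + 2*((9 - 1*(-4))*(3 + (9 - 1*(-4))))) + 25874/3 = (5 + 2*((9 + 4)*(3 + (9 + 4)))) + 25874/3 = (5 + 2*(13*(3 + 13))) + 25874/3 = (5 + 2*(13*16)) + 25874/3 = (5 + 2*208) + 25874/3 = (5 + 416) + 25874/3 = 421 + 25874/3 = 27137/3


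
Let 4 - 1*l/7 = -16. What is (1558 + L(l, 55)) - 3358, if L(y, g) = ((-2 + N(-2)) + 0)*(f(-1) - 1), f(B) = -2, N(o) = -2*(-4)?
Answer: -1818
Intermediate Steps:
l = 140 (l = 28 - 7*(-16) = 28 + 112 = 140)
N(o) = 8
L(y, g) = -18 (L(y, g) = ((-2 + 8) + 0)*(-2 - 1) = (6 + 0)*(-3) = 6*(-3) = -18)
(1558 + L(l, 55)) - 3358 = (1558 - 18) - 3358 = 1540 - 3358 = -1818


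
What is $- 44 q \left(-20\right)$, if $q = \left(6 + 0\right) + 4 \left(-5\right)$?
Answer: $-12320$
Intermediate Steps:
$q = -14$ ($q = 6 - 20 = -14$)
$- 44 q \left(-20\right) = \left(-44\right) \left(-14\right) \left(-20\right) = 616 \left(-20\right) = -12320$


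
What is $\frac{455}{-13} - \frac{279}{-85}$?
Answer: $- \frac{2696}{85} \approx -31.718$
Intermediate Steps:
$\frac{455}{-13} - \frac{279}{-85} = 455 \left(- \frac{1}{13}\right) - - \frac{279}{85} = -35 + \frac{279}{85} = - \frac{2696}{85}$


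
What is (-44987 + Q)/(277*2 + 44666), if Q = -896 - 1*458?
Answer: -2439/2380 ≈ -1.0248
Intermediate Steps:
Q = -1354 (Q = -896 - 458 = -1354)
(-44987 + Q)/(277*2 + 44666) = (-44987 - 1354)/(277*2 + 44666) = -46341/(554 + 44666) = -46341/45220 = -46341*1/45220 = -2439/2380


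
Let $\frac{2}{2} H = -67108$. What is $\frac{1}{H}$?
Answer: $- \frac{1}{67108} \approx -1.4901 \cdot 10^{-5}$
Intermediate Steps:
$H = -67108$
$\frac{1}{H} = \frac{1}{-67108} = - \frac{1}{67108}$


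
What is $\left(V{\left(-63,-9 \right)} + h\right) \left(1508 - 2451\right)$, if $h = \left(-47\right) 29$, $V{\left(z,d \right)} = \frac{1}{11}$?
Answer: $\frac{14137456}{11} \approx 1.2852 \cdot 10^{6}$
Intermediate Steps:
$V{\left(z,d \right)} = \frac{1}{11}$
$h = -1363$
$\left(V{\left(-63,-9 \right)} + h\right) \left(1508 - 2451\right) = \left(\frac{1}{11} - 1363\right) \left(1508 - 2451\right) = \left(- \frac{14992}{11}\right) \left(-943\right) = \frac{14137456}{11}$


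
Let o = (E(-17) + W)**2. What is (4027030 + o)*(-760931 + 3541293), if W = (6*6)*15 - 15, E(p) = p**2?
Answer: 13038857924612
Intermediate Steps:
W = 525 (W = 36*15 - 15 = 540 - 15 = 525)
o = 662596 (o = ((-17)**2 + 525)**2 = (289 + 525)**2 = 814**2 = 662596)
(4027030 + o)*(-760931 + 3541293) = (4027030 + 662596)*(-760931 + 3541293) = 4689626*2780362 = 13038857924612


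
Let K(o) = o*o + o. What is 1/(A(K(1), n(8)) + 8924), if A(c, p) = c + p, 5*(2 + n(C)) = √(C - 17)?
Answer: 223100/1990944409 - 15*I/1990944409 ≈ 0.00011206 - 7.5341e-9*I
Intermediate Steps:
n(C) = -2 + √(-17 + C)/5 (n(C) = -2 + √(C - 17)/5 = -2 + √(-17 + C)/5)
K(o) = o + o² (K(o) = o² + o = o + o²)
1/(A(K(1), n(8)) + 8924) = 1/((1*(1 + 1) + (-2 + √(-17 + 8)/5)) + 8924) = 1/((1*2 + (-2 + √(-9)/5)) + 8924) = 1/((2 + (-2 + (3*I)/5)) + 8924) = 1/((2 + (-2 + 3*I/5)) + 8924) = 1/(3*I/5 + 8924) = 1/(8924 + 3*I/5) = 25*(8924 - 3*I/5)/1990944409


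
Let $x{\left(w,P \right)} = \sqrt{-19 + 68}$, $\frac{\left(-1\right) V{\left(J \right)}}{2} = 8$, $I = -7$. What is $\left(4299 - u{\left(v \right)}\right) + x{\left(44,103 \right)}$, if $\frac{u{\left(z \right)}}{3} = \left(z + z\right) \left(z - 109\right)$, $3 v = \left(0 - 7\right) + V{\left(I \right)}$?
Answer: $- \frac{3182}{3} \approx -1060.7$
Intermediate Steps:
$V{\left(J \right)} = -16$ ($V{\left(J \right)} = \left(-2\right) 8 = -16$)
$x{\left(w,P \right)} = 7$ ($x{\left(w,P \right)} = \sqrt{49} = 7$)
$v = - \frac{23}{3}$ ($v = \frac{\left(0 - 7\right) - 16}{3} = \frac{-7 - 16}{3} = \frac{1}{3} \left(-23\right) = - \frac{23}{3} \approx -7.6667$)
$u{\left(z \right)} = 6 z \left(-109 + z\right)$ ($u{\left(z \right)} = 3 \left(z + z\right) \left(z - 109\right) = 3 \cdot 2 z \left(-109 + z\right) = 6 z \left(-109 + z\right)$)
$\left(4299 - u{\left(v \right)}\right) + x{\left(44,103 \right)} = \left(4299 - 6 \left(- \frac{23}{3}\right) \left(-109 - \frac{23}{3}\right)\right) + 7 = \left(4299 - 6 \left(- \frac{23}{3}\right) \left(- \frac{350}{3}\right)\right) + 7 = \left(4299 - \frac{16100}{3}\right) + 7 = - \frac{3203}{3} + 7 = - \frac{3182}{3}$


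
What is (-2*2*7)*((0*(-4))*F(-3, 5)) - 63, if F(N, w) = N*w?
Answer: -63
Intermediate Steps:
(-2*2*7)*((0*(-4))*F(-3, 5)) - 63 = (-2*2*7)*((0*(-4))*(-3*5)) - 63 = (-4*7)*(0*(-15)) - 63 = -28*0 - 63 = 0 - 63 = -63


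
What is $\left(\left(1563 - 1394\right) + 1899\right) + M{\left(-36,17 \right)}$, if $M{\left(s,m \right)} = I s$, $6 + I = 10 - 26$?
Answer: $2860$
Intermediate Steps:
$I = -22$ ($I = -6 + \left(10 - 26\right) = -6 - 16 = -22$)
$M{\left(s,m \right)} = - 22 s$
$\left(\left(1563 - 1394\right) + 1899\right) + M{\left(-36,17 \right)} = \left(\left(1563 - 1394\right) + 1899\right) - -792 = \left(\left(1563 - 1394\right) + 1899\right) + 792 = \left(169 + 1899\right) + 792 = 2068 + 792 = 2860$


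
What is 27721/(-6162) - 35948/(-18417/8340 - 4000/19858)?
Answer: 2037485339901223/136620025074 ≈ 14914.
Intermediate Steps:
27721/(-6162) - 35948/(-18417/8340 - 4000/19858) = 27721*(-1/6162) - 35948/(-18417*1/8340 - 4000*1/19858) = -27721/6162 - 35948/(-6139/2780 - 2000/9929) = -27721/6162 - 35948/(-66514131/27602620) = -27721/6162 - 35948*(-27602620/66514131) = -27721/6162 + 992258983760/66514131 = 2037485339901223/136620025074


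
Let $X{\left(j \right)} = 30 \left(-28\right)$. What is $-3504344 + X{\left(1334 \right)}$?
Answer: $-3505184$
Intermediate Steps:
$X{\left(j \right)} = -840$
$-3504344 + X{\left(1334 \right)} = -3504344 - 840 = -3505184$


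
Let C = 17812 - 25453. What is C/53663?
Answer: -7641/53663 ≈ -0.14239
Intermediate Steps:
C = -7641
C/53663 = -7641/53663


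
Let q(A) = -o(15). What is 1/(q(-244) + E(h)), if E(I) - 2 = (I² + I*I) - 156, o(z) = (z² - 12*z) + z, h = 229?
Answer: 1/104668 ≈ 9.5540e-6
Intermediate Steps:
o(z) = z² - 11*z
q(A) = -60 (q(A) = -15*(-11 + 15) = -15*4 = -1*60 = -60)
E(I) = -154 + 2*I² (E(I) = 2 + ((I² + I*I) - 156) = 2 + ((I² + I²) - 156) = 2 + (2*I² - 156) = 2 + (-156 + 2*I²) = -154 + 2*I²)
1/(q(-244) + E(h)) = 1/(-60 + (-154 + 2*229²)) = 1/(-60 + (-154 + 2*52441)) = 1/(-60 + (-154 + 104882)) = 1/(-60 + 104728) = 1/104668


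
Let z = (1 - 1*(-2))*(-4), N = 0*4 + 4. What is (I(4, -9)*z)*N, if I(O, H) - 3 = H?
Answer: 288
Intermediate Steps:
I(O, H) = 3 + H
N = 4 (N = 0 + 4 = 4)
z = -12 (z = (1 + 2)*(-4) = 3*(-4) = -12)
(I(4, -9)*z)*N = ((3 - 9)*(-12))*4 = -6*(-12)*4 = 72*4 = 288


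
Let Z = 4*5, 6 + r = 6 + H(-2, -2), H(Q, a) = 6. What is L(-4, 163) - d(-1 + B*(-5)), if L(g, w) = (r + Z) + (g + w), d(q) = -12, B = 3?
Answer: 197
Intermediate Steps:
r = 6 (r = -6 + (6 + 6) = -6 + 12 = 6)
Z = 20
L(g, w) = 26 + g + w (L(g, w) = (6 + 20) + (g + w) = 26 + (g + w) = 26 + g + w)
L(-4, 163) - d(-1 + B*(-5)) = (26 - 4 + 163) - 1*(-12) = 185 + 12 = 197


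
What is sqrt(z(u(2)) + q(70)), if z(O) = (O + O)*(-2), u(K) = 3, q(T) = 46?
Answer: sqrt(34) ≈ 5.8309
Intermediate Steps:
z(O) = -4*O (z(O) = (2*O)*(-2) = -4*O)
sqrt(z(u(2)) + q(70)) = sqrt(-4*3 + 46) = sqrt(-12 + 46) = sqrt(34)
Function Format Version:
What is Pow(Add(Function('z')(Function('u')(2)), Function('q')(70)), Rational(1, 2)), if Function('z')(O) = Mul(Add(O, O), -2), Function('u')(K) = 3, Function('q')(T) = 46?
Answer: Pow(34, Rational(1, 2)) ≈ 5.8309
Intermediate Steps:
Function('z')(O) = Mul(-4, O) (Function('z')(O) = Mul(Mul(2, O), -2) = Mul(-4, O))
Pow(Add(Function('z')(Function('u')(2)), Function('q')(70)), Rational(1, 2)) = Pow(Add(Mul(-4, 3), 46), Rational(1, 2)) = Pow(Add(-12, 46), Rational(1, 2)) = Pow(34, Rational(1, 2))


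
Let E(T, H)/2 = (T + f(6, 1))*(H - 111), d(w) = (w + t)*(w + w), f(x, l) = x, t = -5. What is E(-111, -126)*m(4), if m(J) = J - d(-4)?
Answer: -3384360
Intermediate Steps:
d(w) = 2*w*(-5 + w) (d(w) = (w - 5)*(w + w) = (-5 + w)*(2*w) = 2*w*(-5 + w))
m(J) = -72 + J (m(J) = J - 2*(-4)*(-5 - 4) = J - 2*(-4)*(-9) = J - 1*72 = J - 72 = -72 + J)
E(T, H) = 2*(-111 + H)*(6 + T) (E(T, H) = 2*((T + 6)*(H - 111)) = 2*((6 + T)*(-111 + H)) = 2*((-111 + H)*(6 + T)) = 2*(-111 + H)*(6 + T))
E(-111, -126)*m(4) = (-1332 - 222*(-111) + 12*(-126) + 2*(-126)*(-111))*(-72 + 4) = (-1332 + 24642 - 1512 + 27972)*(-68) = 49770*(-68) = -3384360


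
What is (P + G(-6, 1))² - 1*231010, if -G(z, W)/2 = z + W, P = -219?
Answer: -187329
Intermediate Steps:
G(z, W) = -2*W - 2*z (G(z, W) = -2*(z + W) = -2*(W + z) = -2*W - 2*z)
(P + G(-6, 1))² - 1*231010 = (-219 + (-2*1 - 2*(-6)))² - 1*231010 = (-219 + (-2 + 12))² - 231010 = (-219 + 10)² - 231010 = (-209)² - 231010 = 43681 - 231010 = -187329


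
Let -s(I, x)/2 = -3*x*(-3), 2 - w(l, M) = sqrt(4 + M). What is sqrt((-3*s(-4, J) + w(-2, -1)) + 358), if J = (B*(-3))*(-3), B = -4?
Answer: sqrt(-1584 - sqrt(3)) ≈ 39.821*I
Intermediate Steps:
J = -36 (J = -4*(-3)*(-3) = 12*(-3) = -36)
w(l, M) = 2 - sqrt(4 + M)
s(I, x) = -18*x (s(I, x) = -2*(-3*x)*(-3) = -18*x)
sqrt((-3*s(-4, J) + w(-2, -1)) + 358) = sqrt((-(-54)*(-36) + (2 - sqrt(4 - 1))) + 358) = sqrt((-3*648 + (2 - sqrt(3))) + 358) = sqrt((-1944 + (2 - sqrt(3))) + 358) = sqrt((-1942 - sqrt(3)) + 358) = sqrt(-1584 - sqrt(3))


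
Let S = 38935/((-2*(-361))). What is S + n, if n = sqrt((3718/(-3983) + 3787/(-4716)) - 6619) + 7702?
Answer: 5599779/722 + I*sqrt(64889138325822293)/3130638 ≈ 7755.9 + 81.368*I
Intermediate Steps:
n = 7702 + I*sqrt(64889138325822293)/3130638 (n = sqrt((3718*(-1/3983) + 3787*(-1/4716)) - 6619) + 7702 = sqrt((-3718/3983 - 3787/4716) - 6619) + 7702 = sqrt(-32617709/18783828 - 6619) + 7702 = sqrt(-124362775241/18783828) + 7702 = I*sqrt(64889138325822293)/3130638 + 7702 = 7702 + I*sqrt(64889138325822293)/3130638 ≈ 7702.0 + 81.368*I)
S = 38935/722 ≈ 53.927
S + n = 38935/722 + (7702 + I*sqrt(64889138325822293)/3130638) = 5599779/722 + I*sqrt(64889138325822293)/3130638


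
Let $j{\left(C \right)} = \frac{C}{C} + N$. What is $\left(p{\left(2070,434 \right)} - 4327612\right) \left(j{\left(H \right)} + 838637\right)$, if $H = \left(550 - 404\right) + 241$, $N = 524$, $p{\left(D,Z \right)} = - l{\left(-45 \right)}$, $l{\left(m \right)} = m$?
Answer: $-3631529778854$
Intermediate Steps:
$p{\left(D,Z \right)} = 45$ ($p{\left(D,Z \right)} = \left(-1\right) \left(-45\right) = 45$)
$H = 387$ ($H = 146 + 241 = 387$)
$j{\left(C \right)} = 525$ ($j{\left(C \right)} = \frac{C}{C} + 524 = 1 + 524 = 525$)
$\left(p{\left(2070,434 \right)} - 4327612\right) \left(j{\left(H \right)} + 838637\right) = \left(45 - 4327612\right) \left(525 + 838637\right) = \left(-4327567\right) 839162 = -3631529778854$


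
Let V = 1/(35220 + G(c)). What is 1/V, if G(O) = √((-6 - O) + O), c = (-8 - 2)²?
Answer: 35220 + I*√6 ≈ 35220.0 + 2.4495*I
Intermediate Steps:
c = 100 (c = (-10)² = 100)
G(O) = I*√6 (G(O) = √(-6) = I*√6)
V = 1/(35220 + I*√6) ≈ 2.8393e-5 - 2.0e-9*I
1/V = 1/(5870/206741401 - I*√6/1240448406)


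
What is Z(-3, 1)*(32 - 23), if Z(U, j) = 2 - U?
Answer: 45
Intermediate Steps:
Z(-3, 1)*(32 - 23) = (2 - 1*(-3))*(32 - 23) = (2 + 3)*9 = 5*9 = 45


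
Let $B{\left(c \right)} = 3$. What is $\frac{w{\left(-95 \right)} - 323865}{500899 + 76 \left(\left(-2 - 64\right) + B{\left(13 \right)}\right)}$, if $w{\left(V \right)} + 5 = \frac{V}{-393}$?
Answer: $- \frac{127280815}{194971623} \approx -0.65282$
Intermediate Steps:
$w{\left(V \right)} = -5 - \frac{V}{393}$ ($w{\left(V \right)} = -5 + \frac{V}{-393} = -5 + V \left(- \frac{1}{393}\right) = -5 - \frac{V}{393}$)
$\frac{w{\left(-95 \right)} - 323865}{500899 + 76 \left(\left(-2 - 64\right) + B{\left(13 \right)}\right)} = \frac{\left(-5 - - \frac{95}{393}\right) - 323865}{500899 + 76 \left(\left(-2 - 64\right) + 3\right)} = \frac{\left(-5 + \frac{95}{393}\right) - 323865}{500899 + 76 \left(\left(-2 - 64\right) + 3\right)} = \frac{- \frac{1870}{393} - 323865}{500899 + 76 \left(-66 + 3\right)} = - \frac{127280815}{393 \left(500899 + 76 \left(-63\right)\right)} = - \frac{127280815}{393 \left(500899 - 4788\right)} = - \frac{127280815}{393 \cdot 496111} = \left(- \frac{127280815}{393}\right) \frac{1}{496111} = - \frac{127280815}{194971623}$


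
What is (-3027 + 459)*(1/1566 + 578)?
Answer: -387403772/261 ≈ -1.4843e+6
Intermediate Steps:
(-3027 + 459)*(1/1566 + 578) = -2568*(1/1566 + 578) = -2568*905149/1566 = -387403772/261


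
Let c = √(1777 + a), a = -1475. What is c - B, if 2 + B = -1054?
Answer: 1056 + √302 ≈ 1073.4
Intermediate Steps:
B = -1056 (B = -2 - 1054 = -1056)
c = √302 (c = √(1777 - 1475) = √302 ≈ 17.378)
c - B = √302 - 1*(-1056) = √302 + 1056 = 1056 + √302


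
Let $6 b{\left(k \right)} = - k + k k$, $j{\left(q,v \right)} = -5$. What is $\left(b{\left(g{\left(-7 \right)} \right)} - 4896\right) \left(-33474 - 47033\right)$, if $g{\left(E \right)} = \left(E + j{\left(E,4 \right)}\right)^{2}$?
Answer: $117862248$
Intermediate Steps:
$g{\left(E \right)} = \left(-5 + E\right)^{2}$ ($g{\left(E \right)} = \left(E - 5\right)^{2} = \left(-5 + E\right)^{2}$)
$b{\left(k \right)} = - \frac{k}{6} + \frac{k^{2}}{6}$ ($b{\left(k \right)} = \frac{- k + k k}{6} = \frac{- k + k^{2}}{6} = \frac{k^{2} - k}{6} = - \frac{k}{6} + \frac{k^{2}}{6}$)
$\left(b{\left(g{\left(-7 \right)} \right)} - 4896\right) \left(-33474 - 47033\right) = \left(\frac{\left(-5 - 7\right)^{2} \left(-1 + \left(-5 - 7\right)^{2}\right)}{6} - 4896\right) \left(-33474 - 47033\right) = \left(\frac{\left(-12\right)^{2} \left(-1 + \left(-12\right)^{2}\right)}{6} - 4896\right) \left(-80507\right) = \left(\frac{1}{6} \cdot 144 \left(-1 + 144\right) - 4896\right) \left(-80507\right) = \left(\frac{1}{6} \cdot 144 \cdot 143 - 4896\right) \left(-80507\right) = \left(3432 - 4896\right) \left(-80507\right) = \left(-1464\right) \left(-80507\right) = 117862248$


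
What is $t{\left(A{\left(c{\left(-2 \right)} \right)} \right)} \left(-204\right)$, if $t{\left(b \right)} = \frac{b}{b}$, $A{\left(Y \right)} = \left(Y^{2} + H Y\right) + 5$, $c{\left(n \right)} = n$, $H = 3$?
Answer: $-204$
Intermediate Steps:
$A{\left(Y \right)} = 5 + Y^{2} + 3 Y$ ($A{\left(Y \right)} = \left(Y^{2} + 3 Y\right) + 5 = 5 + Y^{2} + 3 Y$)
$t{\left(b \right)} = 1$
$t{\left(A{\left(c{\left(-2 \right)} \right)} \right)} \left(-204\right) = 1 \left(-204\right) = -204$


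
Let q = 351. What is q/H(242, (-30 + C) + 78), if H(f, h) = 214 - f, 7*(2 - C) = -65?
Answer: -351/28 ≈ -12.536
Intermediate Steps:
C = 79/7 (C = 2 - ⅐*(-65) = 2 + 65/7 = 79/7 ≈ 11.286)
q/H(242, (-30 + C) + 78) = 351/(214 - 1*242) = 351/(214 - 242) = 351/(-28) = 351*(-1/28) = -351/28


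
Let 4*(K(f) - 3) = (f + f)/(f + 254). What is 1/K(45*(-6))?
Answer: 16/183 ≈ 0.087432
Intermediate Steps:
K(f) = 3 + f/(2*(254 + f)) (K(f) = 3 + ((f + f)/(f + 254))/4 = 3 + ((2*f)/(254 + f))/4 = 3 + (2*f/(254 + f))/4 = 3 + f/(2*(254 + f)))
1/K(45*(-6)) = 1/((1524 + 7*(45*(-6)))/(2*(254 + 45*(-6)))) = 1/((1524 + 7*(-270))/(2*(254 - 270))) = 1/((1/2)*(1524 - 1890)/(-16)) = 1/((1/2)*(-1/16)*(-366)) = 1/(183/16) = 16/183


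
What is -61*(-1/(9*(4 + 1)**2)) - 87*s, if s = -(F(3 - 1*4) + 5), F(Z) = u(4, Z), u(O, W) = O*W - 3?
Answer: -39089/225 ≈ -173.73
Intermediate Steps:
u(O, W) = -3 + O*W
F(Z) = -3 + 4*Z
s = 2 (s = -((-3 + 4*(3 - 1*4)) + 5) = -((-3 + 4*(3 - 4)) + 5) = -((-3 + 4*(-1)) + 5) = -((-3 - 4) + 5) = -(-7 + 5) = -1*(-2) = 2)
-61*(-1/(9*(4 + 1)**2)) - 87*s = -61*(-1/(9*(4 + 1)**2)) - 87*2 = -61/(5**2*(-9)) - 174 = -61/(25*(-9)) - 174 = -61/(-225) - 174 = -61*(-1/225) - 174 = 61/225 - 174 = -39089/225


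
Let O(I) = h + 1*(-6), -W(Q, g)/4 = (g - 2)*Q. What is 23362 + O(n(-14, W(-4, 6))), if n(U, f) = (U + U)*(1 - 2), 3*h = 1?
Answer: 70069/3 ≈ 23356.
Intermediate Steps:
h = 1/3 (h = (1/3)*1 = 1/3 ≈ 0.33333)
W(Q, g) = -4*Q*(-2 + g) (W(Q, g) = -4*(g - 2)*Q = -4*(-2 + g)*Q = -4*Q*(-2 + g))
n(U, f) = -2*U (n(U, f) = (2*U)*(-1) = -2*U)
O(I) = -17/3 (O(I) = 1/3 + 1*(-6) = 1/3 - 6 = -17/3)
23362 + O(n(-14, W(-4, 6))) = 23362 - 17/3 = 70069/3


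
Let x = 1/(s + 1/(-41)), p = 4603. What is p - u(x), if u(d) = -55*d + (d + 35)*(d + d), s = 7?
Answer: 94081934/20449 ≈ 4600.8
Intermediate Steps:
x = 41/286 (x = 1/(7 + 1/(-41)) = 1/(7 - 1/41) = 1/(286/41) = 41/286 ≈ 0.14336)
u(d) = -55*d + 2*d*(35 + d) (u(d) = -55*d + (35 + d)*(2*d) = -55*d + 2*d*(35 + d))
p - u(x) = 4603 - 41*(15 + 2*(41/286))/286 = 4603 - 41*(15 + 41/143)/286 = 4603 - 41*2186/(286*143) = 4603 - 1*44813/20449 = 4603 - 44813/20449 = 94081934/20449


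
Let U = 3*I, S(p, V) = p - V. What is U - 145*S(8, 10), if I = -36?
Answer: 182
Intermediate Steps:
U = -108 (U = 3*(-36) = -108)
U - 145*S(8, 10) = -108 - 145*(8 - 1*10) = -108 - 145*(8 - 10) = -108 - 145*(-2) = -108 + 290 = 182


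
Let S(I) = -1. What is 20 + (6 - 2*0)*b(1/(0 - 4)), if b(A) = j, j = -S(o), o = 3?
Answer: 26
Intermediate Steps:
j = 1 (j = -1*(-1) = 1)
b(A) = 1
20 + (6 - 2*0)*b(1/(0 - 4)) = 20 + (6 - 2*0)*1 = 20 + (6 + 0)*1 = 20 + 6*1 = 20 + 6 = 26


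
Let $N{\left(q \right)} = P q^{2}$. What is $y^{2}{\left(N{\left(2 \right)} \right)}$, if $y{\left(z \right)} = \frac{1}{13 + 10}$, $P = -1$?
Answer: $\frac{1}{529} \approx 0.0018904$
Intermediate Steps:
$N{\left(q \right)} = - q^{2}$
$y{\left(z \right)} = \frac{1}{23}$
$y^{2}{\left(N{\left(2 \right)} \right)} = \left(\frac{1}{23}\right)^{2} = \frac{1}{529}$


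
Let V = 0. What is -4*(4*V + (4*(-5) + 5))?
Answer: 60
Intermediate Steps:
-4*(4*V + (4*(-5) + 5)) = -4*(4*0 + (4*(-5) + 5)) = -4*(0 + (-20 + 5)) = -4*(0 - 15) = -4*(-15) = 60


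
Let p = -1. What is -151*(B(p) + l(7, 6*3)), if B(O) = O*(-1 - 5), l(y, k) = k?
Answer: -3624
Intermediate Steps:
B(O) = -6*O (B(O) = O*(-6) = -6*O)
-151*(B(p) + l(7, 6*3)) = -151*(-6*(-1) + 6*3) = -151*(6 + 18) = -151*24 = -3624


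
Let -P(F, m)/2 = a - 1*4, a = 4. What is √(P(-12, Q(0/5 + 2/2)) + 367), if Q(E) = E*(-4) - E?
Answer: √367 ≈ 19.157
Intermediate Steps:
Q(E) = -5*E (Q(E) = -4*E - E = -5*E)
P(F, m) = 0 (P(F, m) = -2*(4 - 1*4) = -2*(4 - 4) = -2*0 = 0)
√(P(-12, Q(0/5 + 2/2)) + 367) = √(0 + 367) = √367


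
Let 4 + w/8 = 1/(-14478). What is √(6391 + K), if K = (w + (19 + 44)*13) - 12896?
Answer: I*√299641074834/7239 ≈ 75.617*I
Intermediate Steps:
w = -231652/7239 (w = -32 + 8/(-14478) = -32 + 8*(-1/14478) = -32 - 4/7239 = -231652/7239 ≈ -32.001)
K = -87657055/7239 (K = (-231652/7239 + (19 + 44)*13) - 12896 = (-231652/7239 + 63*13) - 12896 = (-231652/7239 + 819) - 12896 = 5697089/7239 - 12896 = -87657055/7239 ≈ -12109.)
√(6391 + K) = √(6391 - 87657055/7239) = √(-41392606/7239) = I*√299641074834/7239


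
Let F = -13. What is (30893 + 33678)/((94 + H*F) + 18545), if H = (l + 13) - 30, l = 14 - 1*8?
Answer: 64571/18782 ≈ 3.4379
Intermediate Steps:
l = 6 (l = 14 - 8 = 6)
H = -11 (H = (6 + 13) - 30 = 19 - 30 = -11)
(30893 + 33678)/((94 + H*F) + 18545) = (30893 + 33678)/((94 - 11*(-13)) + 18545) = 64571/((94 + 143) + 18545) = 64571/(237 + 18545) = 64571/18782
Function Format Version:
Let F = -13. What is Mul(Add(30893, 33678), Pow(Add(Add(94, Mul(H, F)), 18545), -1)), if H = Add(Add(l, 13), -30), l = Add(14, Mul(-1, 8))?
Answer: Rational(64571, 18782) ≈ 3.4379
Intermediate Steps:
l = 6 (l = Add(14, -8) = 6)
H = -11 (H = Add(Add(6, 13), -30) = Add(19, -30) = -11)
Mul(Add(30893, 33678), Pow(Add(Add(94, Mul(H, F)), 18545), -1)) = Mul(Add(30893, 33678), Pow(Add(Add(94, Mul(-11, -13)), 18545), -1)) = Mul(64571, Pow(Add(Add(94, 143), 18545), -1)) = Mul(64571, Pow(Add(237, 18545), -1)) = Mul(64571, Pow(18782, -1)) = Mul(64571, Rational(1, 18782)) = Rational(64571, 18782)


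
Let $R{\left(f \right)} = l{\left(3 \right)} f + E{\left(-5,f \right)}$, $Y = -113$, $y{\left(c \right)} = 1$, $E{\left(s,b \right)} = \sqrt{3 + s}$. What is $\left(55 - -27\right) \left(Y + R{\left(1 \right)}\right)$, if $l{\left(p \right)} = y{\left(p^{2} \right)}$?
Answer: $-9184 + 82 i \sqrt{2} \approx -9184.0 + 115.97 i$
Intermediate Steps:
$l{\left(p \right)} = 1$
$R{\left(f \right)} = f + i \sqrt{2}$ ($R{\left(f \right)} = 1 f + \sqrt{3 - 5} = f + \sqrt{-2} = f + i \sqrt{2}$)
$\left(55 - -27\right) \left(Y + R{\left(1 \right)}\right) = \left(55 - -27\right) \left(-113 + \left(1 + i \sqrt{2}\right)\right) = \left(55 + 27\right) \left(-112 + i \sqrt{2}\right) = 82 \left(-112 + i \sqrt{2}\right) = -9184 + 82 i \sqrt{2}$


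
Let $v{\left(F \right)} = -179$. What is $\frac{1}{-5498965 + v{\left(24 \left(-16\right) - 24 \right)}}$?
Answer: $- \frac{1}{5499144} \approx -1.8185 \cdot 10^{-7}$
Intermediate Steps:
$\frac{1}{-5498965 + v{\left(24 \left(-16\right) - 24 \right)}} = \frac{1}{-5498965 - 179} = \frac{1}{-5499144} = - \frac{1}{5499144}$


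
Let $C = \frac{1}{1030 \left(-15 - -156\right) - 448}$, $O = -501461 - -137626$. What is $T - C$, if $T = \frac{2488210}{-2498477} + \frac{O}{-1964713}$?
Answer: $- \frac{576177206619650271}{710704468831866982} \approx -0.81071$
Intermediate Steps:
$O = -363835$ ($O = -501461 + 137626 = -363835$)
$C = \frac{1}{144782}$ ($C = \frac{1}{1030 \left(-15 + 156\right) - 448} = \frac{1}{1030 \cdot 141 - 448} = \frac{1}{145230 - 448} = \frac{1}{144782} \approx 6.9069 \cdot 10^{-6}$)
$T = - \frac{3979585154435}{4908790242101}$ ($T = \frac{2488210}{-2498477} - \frac{363835}{-1964713} = 2488210 \left(- \frac{1}{2498477}\right) - - \frac{363835}{1964713} = - \frac{2488210}{2498477} + \frac{363835}{1964713} = - \frac{3979585154435}{4908790242101} \approx -0.81071$)
$T - C = - \frac{3979585154435}{4908790242101} - \frac{1}{144782} = - \frac{576177206619650271}{710704468831866982}$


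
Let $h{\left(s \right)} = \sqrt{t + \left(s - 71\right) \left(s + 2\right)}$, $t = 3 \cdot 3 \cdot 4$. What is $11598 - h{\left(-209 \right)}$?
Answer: $11598 - 18 \sqrt{179} \approx 11357.0$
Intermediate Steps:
$t = 36$ ($t = 9 \cdot 4 = 36$)
$h{\left(s \right)} = \sqrt{36 + \left(-71 + s\right) \left(2 + s\right)}$ ($h{\left(s \right)} = \sqrt{36 + \left(s - 71\right) \left(s + 2\right)} = \sqrt{36 + \left(-71 + s\right) \left(2 + s\right)}$)
$11598 - h{\left(-209 \right)} = 11598 - \sqrt{-106 + \left(-209\right)^{2} - -14421} = 11598 - \sqrt{-106 + 43681 + 14421} = 11598 - \sqrt{57996} = 11598 - 18 \sqrt{179}$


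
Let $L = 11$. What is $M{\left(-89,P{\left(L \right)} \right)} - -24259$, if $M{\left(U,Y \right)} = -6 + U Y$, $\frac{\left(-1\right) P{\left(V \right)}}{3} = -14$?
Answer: $20515$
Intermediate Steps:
$P{\left(V \right)} = 42$ ($P{\left(V \right)} = \left(-3\right) \left(-14\right) = 42$)
$M{\left(-89,P{\left(L \right)} \right)} - -24259 = \left(-6 - 3738\right) - -24259 = \left(-6 - 3738\right) + 24259 = -3744 + 24259 = 20515$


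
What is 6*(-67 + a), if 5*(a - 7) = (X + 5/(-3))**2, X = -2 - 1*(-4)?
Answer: -5398/15 ≈ -359.87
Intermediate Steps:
X = 2 (X = -2 + 4 = 2)
a = 316/45 (a = 7 + (2 + 5/(-3))**2/5 = 7 + (2 + 5*(-1/3))**2/5 = 7 + (2 - 5/3)**2/5 = 7 + (1/3)**2/5 = 7 + (1/5)*(1/9) = 7 + 1/45 = 316/45 ≈ 7.0222)
6*(-67 + a) = 6*(-67 + 316/45) = 6*(-2699/45) = -5398/15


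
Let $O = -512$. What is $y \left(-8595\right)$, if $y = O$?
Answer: $4400640$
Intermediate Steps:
$y = -512$
$y \left(-8595\right) = \left(-512\right) \left(-8595\right) = 4400640$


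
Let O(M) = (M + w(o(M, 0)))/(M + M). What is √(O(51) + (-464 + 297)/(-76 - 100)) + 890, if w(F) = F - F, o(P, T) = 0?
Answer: 890 + √2805/44 ≈ 891.20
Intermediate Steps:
w(F) = 0
O(M) = ½ (O(M) = (M + 0)/(M + M) = M/((2*M)) = M*(1/(2*M)) = ½)
√(O(51) + (-464 + 297)/(-76 - 100)) + 890 = √(½ + (-464 + 297)/(-76 - 100)) + 890 = √(½ - 167/(-176)) + 890 = √(½ - 167*(-1/176)) + 890 = √(½ + 167/176) + 890 = √(255/176) + 890 = √2805/44 + 890 = 890 + √2805/44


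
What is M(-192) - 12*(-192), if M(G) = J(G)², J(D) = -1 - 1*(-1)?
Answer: 2304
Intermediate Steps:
J(D) = 0 (J(D) = -1 + 1 = 0)
M(G) = 0 (M(G) = 0² = 0)
M(-192) - 12*(-192) = 0 - 12*(-192) = 0 + 2304 = 2304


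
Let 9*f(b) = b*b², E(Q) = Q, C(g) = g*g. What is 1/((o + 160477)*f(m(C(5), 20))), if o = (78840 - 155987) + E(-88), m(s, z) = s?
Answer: 9/1300656250 ≈ 6.9196e-9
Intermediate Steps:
C(g) = g²
f(b) = b³/9 (f(b) = (b*b²)/9 = b³/9)
o = -77235 (o = (78840 - 155987) - 88 = -77147 - 88 = -77235)
1/((o + 160477)*f(m(C(5), 20))) = 1/((-77235 + 160477)*(((5²)³/9))) = 1/(83242*(((⅑)*25³))) = 1/(83242*(((⅑)*15625))) = 1/(83242*(15625/9)) = (1/83242)*(9/15625) = 9/1300656250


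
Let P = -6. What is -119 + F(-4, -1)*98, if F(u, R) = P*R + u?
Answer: 77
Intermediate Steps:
F(u, R) = u - 6*R (F(u, R) = -6*R + u = u - 6*R)
-119 + F(-4, -1)*98 = -119 + (-4 - 6*(-1))*98 = -119 + (-4 + 6)*98 = -119 + 2*98 = -119 + 196 = 77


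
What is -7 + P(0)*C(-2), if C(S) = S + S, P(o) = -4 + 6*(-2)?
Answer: 57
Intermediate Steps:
P(o) = -16 (P(o) = -4 - 12 = -16)
C(S) = 2*S
-7 + P(0)*C(-2) = -7 - 32*(-2) = -7 - 16*(-4) = -7 + 64 = 57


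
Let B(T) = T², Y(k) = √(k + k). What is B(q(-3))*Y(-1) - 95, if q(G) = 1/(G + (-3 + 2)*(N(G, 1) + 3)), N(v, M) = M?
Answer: -95 + I*√2/49 ≈ -95.0 + 0.028861*I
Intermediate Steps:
q(G) = 1/(-4 + G) (q(G) = 1/(G + (-3 + 2)*(1 + 3)) = 1/(G - 1*4) = 1/(G - 4) = 1/(-4 + G))
Y(k) = √2*√k (Y(k) = √(2*k) = √2*√k)
B(q(-3))*Y(-1) - 95 = (1/(-4 - 3))²*(√2*√(-1)) - 95 = (1/(-7))²*(√2*I) - 95 = (-⅐)²*(I*√2) - 95 = (I*√2)/49 - 95 = I*√2/49 - 95 = -95 + I*√2/49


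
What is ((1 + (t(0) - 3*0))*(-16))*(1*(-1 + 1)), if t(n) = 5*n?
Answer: 0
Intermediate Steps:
((1 + (t(0) - 3*0))*(-16))*(1*(-1 + 1)) = ((1 + (5*0 - 3*0))*(-16))*(1*(-1 + 1)) = ((1 + (0 + 0))*(-16))*(1*0) = ((1 + 0)*(-16))*0 = (1*(-16))*0 = -16*0 = 0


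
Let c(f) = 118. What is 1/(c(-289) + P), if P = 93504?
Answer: 1/93622 ≈ 1.0681e-5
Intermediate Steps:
1/(c(-289) + P) = 1/(118 + 93504) = 1/93622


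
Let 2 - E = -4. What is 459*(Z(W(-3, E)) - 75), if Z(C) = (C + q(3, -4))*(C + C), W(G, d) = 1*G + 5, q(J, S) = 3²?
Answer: -14229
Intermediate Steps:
E = 6 (E = 2 - 1*(-4) = 2 + 4 = 6)
q(J, S) = 9
W(G, d) = 5 + G (W(G, d) = G + 5 = 5 + G)
Z(C) = 2*C*(9 + C) (Z(C) = (C + 9)*(C + C) = (9 + C)*(2*C) = 2*C*(9 + C))
459*(Z(W(-3, E)) - 75) = 459*(2*(5 - 3)*(9 + (5 - 3)) - 75) = 459*(2*2*(9 + 2) - 75) = 459*(2*2*11 - 75) = 459*(44 - 75) = 459*(-31) = -14229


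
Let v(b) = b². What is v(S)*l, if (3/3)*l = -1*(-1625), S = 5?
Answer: 40625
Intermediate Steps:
l = 1625 (l = -1*(-1625) = 1625)
v(S)*l = 5²*1625 = 25*1625 = 40625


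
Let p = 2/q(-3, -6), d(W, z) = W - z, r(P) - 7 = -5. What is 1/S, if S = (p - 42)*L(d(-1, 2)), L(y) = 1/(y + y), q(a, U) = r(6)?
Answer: 6/41 ≈ 0.14634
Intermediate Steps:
r(P) = 2 (r(P) = 7 - 5 = 2)
q(a, U) = 2
L(y) = 1/(2*y)
p = 1 (p = 2/2 = 2*(½) = 1)
S = 41/6 (S = (1 - 42)*(1/(2*(-1 - 1*2))) = -41/(2*(-1 - 2)) = -41/(2*(-3)) = -41*(-1)/(2*3) = -41*(-⅙) = 41/6 ≈ 6.8333)
1/S = 1/(41/6) = 6/41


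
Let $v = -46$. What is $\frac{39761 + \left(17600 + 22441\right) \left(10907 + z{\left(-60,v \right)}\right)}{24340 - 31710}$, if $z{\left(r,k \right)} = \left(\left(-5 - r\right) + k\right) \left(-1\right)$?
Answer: $- \frac{436406579}{7370} \approx -59214.0$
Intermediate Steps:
$z{\left(r,k \right)} = 5 + r - k$ ($z{\left(r,k \right)} = \left(-5 + k - r\right) \left(-1\right) = 5 + r - k$)
$\frac{39761 + \left(17600 + 22441\right) \left(10907 + z{\left(-60,v \right)}\right)}{24340 - 31710} = \frac{39761 + \left(17600 + 22441\right) \left(10907 - 9\right)}{24340 - 31710} = \frac{39761 + 40041 \left(10907 + \left(5 - 60 + 46\right)\right)}{-7370} = \left(39761 + 40041 \left(10907 - 9\right)\right) \left(- \frac{1}{7370}\right) = \left(39761 + 40041 \cdot 10898\right) \left(- \frac{1}{7370}\right) = \left(39761 + 436366818\right) \left(- \frac{1}{7370}\right) = 436406579 \left(- \frac{1}{7370}\right) = - \frac{436406579}{7370}$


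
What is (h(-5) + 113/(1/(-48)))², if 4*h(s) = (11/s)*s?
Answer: 470239225/16 ≈ 2.9390e+7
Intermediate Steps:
h(s) = 11/4 (h(s) = ((11/s)*s)/4 = (¼)*11 = 11/4)
(h(-5) + 113/(1/(-48)))² = (11/4 + 113/(1/(-48)))² = (11/4 + 113/(-1/48))² = (11/4 + 113*(-48))² = (11/4 - 5424)² = (-21685/4)² = 470239225/16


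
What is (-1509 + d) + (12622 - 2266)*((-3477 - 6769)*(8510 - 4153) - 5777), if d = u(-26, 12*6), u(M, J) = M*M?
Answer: -462370536077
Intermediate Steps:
u(M, J) = M²
d = 676 (d = (-26)² = 676)
(-1509 + d) + (12622 - 2266)*((-3477 - 6769)*(8510 - 4153) - 5777) = (-1509 + 676) + (12622 - 2266)*((-3477 - 6769)*(8510 - 4153) - 5777) = -833 + 10356*(-10246*4357 - 5777) = -833 + 10356*(-44641822 - 5777) = -833 + 10356*(-44647599) = -833 - 462370535244 = -462370536077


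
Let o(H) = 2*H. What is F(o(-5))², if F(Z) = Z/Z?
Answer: 1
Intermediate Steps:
F(Z) = 1
F(o(-5))² = 1² = 1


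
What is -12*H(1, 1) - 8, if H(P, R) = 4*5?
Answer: -248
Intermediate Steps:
H(P, R) = 20
-12*H(1, 1) - 8 = -12*20 - 8 = -240 - 8 = -248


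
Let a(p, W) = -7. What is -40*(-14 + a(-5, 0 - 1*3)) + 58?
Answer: 898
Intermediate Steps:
-40*(-14 + a(-5, 0 - 1*3)) + 58 = -40*(-14 - 7) + 58 = -40*(-21) + 58 = 840 + 58 = 898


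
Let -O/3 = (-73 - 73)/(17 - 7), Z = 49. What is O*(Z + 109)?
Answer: 34602/5 ≈ 6920.4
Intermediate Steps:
O = 219/5 (O = -3*(-73 - 73)/(17 - 7) = -(-438)/10 = -3*(-73/5) = 219/5 ≈ 43.800)
O*(Z + 109) = 219*(49 + 109)/5 = (219/5)*158 = 34602/5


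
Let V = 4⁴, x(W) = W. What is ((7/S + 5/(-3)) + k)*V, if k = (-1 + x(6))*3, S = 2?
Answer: 12928/3 ≈ 4309.3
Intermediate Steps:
V = 256
k = 15 (k = (-1 + 6)*3 = 5*3 = 15)
((7/S + 5/(-3)) + k)*V = ((7/2 + 5/(-3)) + 15)*256 = ((7*(½) + 5*(-⅓)) + 15)*256 = ((7/2 - 5/3) + 15)*256 = (11/6 + 15)*256 = (101/6)*256 = 12928/3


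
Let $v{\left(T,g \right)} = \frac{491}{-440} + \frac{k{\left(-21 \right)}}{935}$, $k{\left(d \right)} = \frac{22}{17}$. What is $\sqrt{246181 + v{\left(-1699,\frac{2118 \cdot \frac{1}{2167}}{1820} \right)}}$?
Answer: $\frac{\sqrt{3443465766070}}{3740} \approx 496.17$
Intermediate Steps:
$k{\left(d \right)} = \frac{22}{17}$ ($k{\left(d \right)} = 22 \cdot \frac{1}{17} = \frac{22}{17}$)
$v{\left(T,g \right)} = - \frac{141723}{127160}$ ($v{\left(T,g \right)} = \frac{491}{-440} + \frac{22}{17 \cdot 935} = 491 \left(- \frac{1}{440}\right) + \frac{22}{17} \cdot \frac{1}{935} = - \frac{491}{440} + \frac{2}{1445} = - \frac{141723}{127160}$)
$\sqrt{246181 + v{\left(-1699,\frac{2118 \cdot \frac{1}{2167}}{1820} \right)}} = \sqrt{246181 - \frac{141723}{127160}} = \sqrt{\frac{31304234237}{127160}} = \frac{\sqrt{3443465766070}}{3740}$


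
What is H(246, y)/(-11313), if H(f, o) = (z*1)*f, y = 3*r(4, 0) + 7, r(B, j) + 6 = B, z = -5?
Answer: 410/3771 ≈ 0.10872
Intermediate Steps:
r(B, j) = -6 + B
y = 1 (y = 3*(-6 + 4) + 7 = 3*(-2) + 7 = -6 + 7 = 1)
H(f, o) = -5*f (H(f, o) = (-5*1)*f = -5*f)
H(246, y)/(-11313) = -5*246/(-11313) = -1230*(-1/11313) = 410/3771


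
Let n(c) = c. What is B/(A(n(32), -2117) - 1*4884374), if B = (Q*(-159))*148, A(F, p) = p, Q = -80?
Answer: -1882560/4886491 ≈ -0.38526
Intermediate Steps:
B = 1882560 (B = -80*(-159)*148 = 12720*148 = 1882560)
B/(A(n(32), -2117) - 1*4884374) = 1882560/(-2117 - 1*4884374) = 1882560/(-2117 - 4884374) = 1882560/(-4886491) = 1882560*(-1/4886491) = -1882560/4886491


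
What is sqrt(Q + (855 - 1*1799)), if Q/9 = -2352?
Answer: 4*I*sqrt(1382) ≈ 148.7*I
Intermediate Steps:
Q = -21168 (Q = 9*(-2352) = -21168)
sqrt(Q + (855 - 1*1799)) = sqrt(-21168 + (855 - 1*1799)) = sqrt(-21168 + (855 - 1799)) = sqrt(-21168 - 944) = sqrt(-22112) = 4*I*sqrt(1382)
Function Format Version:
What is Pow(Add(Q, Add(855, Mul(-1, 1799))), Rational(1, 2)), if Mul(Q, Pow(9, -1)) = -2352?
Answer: Mul(4, I, Pow(1382, Rational(1, 2))) ≈ Mul(148.70, I)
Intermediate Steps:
Q = -21168 (Q = Mul(9, -2352) = -21168)
Pow(Add(Q, Add(855, Mul(-1, 1799))), Rational(1, 2)) = Pow(Add(-21168, Add(855, Mul(-1, 1799))), Rational(1, 2)) = Pow(Add(-21168, Add(855, -1799)), Rational(1, 2)) = Pow(Add(-21168, -944), Rational(1, 2)) = Pow(-22112, Rational(1, 2)) = Mul(4, I, Pow(1382, Rational(1, 2)))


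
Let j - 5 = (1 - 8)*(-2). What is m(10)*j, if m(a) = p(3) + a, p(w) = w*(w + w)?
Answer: 532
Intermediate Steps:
p(w) = 2*w**2 (p(w) = w*(2*w) = 2*w**2)
m(a) = 18 + a (m(a) = 2*3**2 + a = 2*9 + a = 18 + a)
j = 19 (j = 5 + (1 - 8)*(-2) = 5 - 7*(-2) = 5 + 14 = 19)
m(10)*j = (18 + 10)*19 = 28*19 = 532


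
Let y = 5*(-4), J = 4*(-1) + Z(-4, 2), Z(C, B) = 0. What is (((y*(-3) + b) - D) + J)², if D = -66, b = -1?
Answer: 14641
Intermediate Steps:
J = -4 (J = 4*(-1) + 0 = -4 + 0 = -4)
y = -20
(((y*(-3) + b) - D) + J)² = (((-20*(-3) - 1) - 1*(-66)) - 4)² = (((60 - 1) + 66) - 4)² = ((59 + 66) - 4)² = (125 - 4)² = 121² = 14641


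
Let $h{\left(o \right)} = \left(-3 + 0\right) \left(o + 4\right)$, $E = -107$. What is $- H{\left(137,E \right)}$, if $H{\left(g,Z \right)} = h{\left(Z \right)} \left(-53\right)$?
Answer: $16377$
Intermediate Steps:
$h{\left(o \right)} = -12 - 3 o$ ($h{\left(o \right)} = - 3 \left(4 + o\right) = -12 - 3 o$)
$H{\left(g,Z \right)} = 636 + 159 Z$ ($H{\left(g,Z \right)} = \left(-12 - 3 Z\right) \left(-53\right) = 636 + 159 Z$)
$- H{\left(137,E \right)} = - (636 + 159 \left(-107\right)) = - (636 - 17013) = \left(-1\right) \left(-16377\right) = 16377$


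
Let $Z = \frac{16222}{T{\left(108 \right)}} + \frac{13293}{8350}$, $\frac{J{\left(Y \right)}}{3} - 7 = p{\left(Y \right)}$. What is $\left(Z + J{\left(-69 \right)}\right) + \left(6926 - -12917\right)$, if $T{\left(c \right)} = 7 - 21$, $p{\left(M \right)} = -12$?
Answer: $\frac{1091312801}{58450} \approx 18671.0$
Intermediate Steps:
$T{\left(c \right)} = -14$ ($T{\left(c \right)} = 7 - 21 = -14$)
$J{\left(Y \right)} = -15$ ($J{\left(Y \right)} = 21 + 3 \left(-12\right) = 21 - 36 = -15$)
$Z = - \frac{67633799}{58450}$ ($Z = \frac{16222}{-14} + \frac{13293}{8350} = 16222 \left(- \frac{1}{14}\right) + 13293 \cdot \frac{1}{8350} = - \frac{8111}{7} + \frac{13293}{8350} = - \frac{67633799}{58450} \approx -1157.1$)
$\left(Z + J{\left(-69 \right)}\right) + \left(6926 - -12917\right) = \left(- \frac{67633799}{58450} - 15\right) + \left(6926 - -12917\right) = - \frac{68510549}{58450} + \left(6926 + 12917\right) = - \frac{68510549}{58450} + 19843 = \frac{1091312801}{58450}$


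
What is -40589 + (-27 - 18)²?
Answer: -38564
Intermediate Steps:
-40589 + (-27 - 18)² = -40589 + (-45)² = -40589 + 2025 = -38564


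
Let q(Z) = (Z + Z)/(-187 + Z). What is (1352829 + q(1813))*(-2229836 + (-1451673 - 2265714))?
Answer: -6541063862079170/813 ≈ -8.0456e+12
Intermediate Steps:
q(Z) = 2*Z/(-187 + Z) (q(Z) = (2*Z)/(-187 + Z) = 2*Z/(-187 + Z))
(1352829 + q(1813))*(-2229836 + (-1451673 - 2265714)) = (1352829 + 2*1813/(-187 + 1813))*(-2229836 + (-1451673 - 2265714)) = (1352829 + 2*1813/1626)*(-2229836 - 3717387) = (1352829 + 2*1813*(1/1626))*(-5947223) = (1352829 + 1813/813)*(-5947223) = (1099851790/813)*(-5947223) = -6541063862079170/813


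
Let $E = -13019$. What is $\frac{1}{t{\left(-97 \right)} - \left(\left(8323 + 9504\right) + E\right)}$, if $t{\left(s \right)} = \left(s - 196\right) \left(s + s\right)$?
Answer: $\frac{1}{52034} \approx 1.9218 \cdot 10^{-5}$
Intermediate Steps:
$t{\left(s \right)} = 2 s \left(-196 + s\right)$ ($t{\left(s \right)} = \left(-196 + s\right) 2 s = 2 s \left(-196 + s\right)$)
$\frac{1}{t{\left(-97 \right)} - \left(\left(8323 + 9504\right) + E\right)} = \frac{1}{2 \left(-97\right) \left(-196 - 97\right) - \left(\left(8323 + 9504\right) - 13019\right)} = \frac{1}{2 \left(-97\right) \left(-293\right) - \left(17827 - 13019\right)} = \frac{1}{56842 - 4808} = \frac{1}{52034}$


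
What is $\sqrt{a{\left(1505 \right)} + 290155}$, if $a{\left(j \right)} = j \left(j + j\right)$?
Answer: $\sqrt{4820205} \approx 2195.5$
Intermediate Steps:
$a{\left(j \right)} = 2 j^{2}$ ($a{\left(j \right)} = j 2 j = 2 j^{2}$)
$\sqrt{a{\left(1505 \right)} + 290155} = \sqrt{2 \cdot 1505^{2} + 290155} = \sqrt{2 \cdot 2265025 + 290155} = \sqrt{4530050 + 290155} = \sqrt{4820205}$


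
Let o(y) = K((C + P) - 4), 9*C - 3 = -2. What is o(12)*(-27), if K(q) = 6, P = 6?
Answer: -162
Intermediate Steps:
C = ⅑ (C = ⅓ + (⅑)*(-2) = ⅓ - 2/9 = ⅑ ≈ 0.11111)
o(y) = 6
o(12)*(-27) = 6*(-27) = -162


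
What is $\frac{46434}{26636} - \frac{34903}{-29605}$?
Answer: $\frac{1152177439}{394279390} \approx 2.9222$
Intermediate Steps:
$\frac{46434}{26636} - \frac{34903}{-29605} = 46434 \cdot \frac{1}{26636} - - \frac{34903}{29605} = \frac{23217}{13318} + \frac{34903}{29605} = \frac{1152177439}{394279390}$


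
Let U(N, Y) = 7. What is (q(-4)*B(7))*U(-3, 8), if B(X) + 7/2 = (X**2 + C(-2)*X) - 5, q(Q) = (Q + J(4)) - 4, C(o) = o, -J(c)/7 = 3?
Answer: -10759/2 ≈ -5379.5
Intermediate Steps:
J(c) = -21 (J(c) = -7*3 = -21)
q(Q) = -25 + Q (q(Q) = (Q - 21) - 4 = (-21 + Q) - 4 = -25 + Q)
B(X) = -17/2 + X**2 - 2*X (B(X) = -7/2 + ((X**2 - 2*X) - 5) = -7/2 + (-5 + X**2 - 2*X) = -17/2 + X**2 - 2*X)
(q(-4)*B(7))*U(-3, 8) = ((-25 - 4)*(-17/2 + 7**2 - 2*7))*7 = -29*(-17/2 + 49 - 14)*7 = -29*53/2*7 = -1537/2*7 = -10759/2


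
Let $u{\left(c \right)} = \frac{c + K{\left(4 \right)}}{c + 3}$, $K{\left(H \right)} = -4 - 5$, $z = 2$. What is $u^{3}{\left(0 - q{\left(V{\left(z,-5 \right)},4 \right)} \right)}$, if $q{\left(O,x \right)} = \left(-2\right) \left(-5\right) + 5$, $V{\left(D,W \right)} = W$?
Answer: $8$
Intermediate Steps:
$q{\left(O,x \right)} = 15$ ($q{\left(O,x \right)} = 10 + 5 = 15$)
$K{\left(H \right)} = -9$
$u{\left(c \right)} = \frac{-9 + c}{3 + c}$ ($u{\left(c \right)} = \frac{c - 9}{c + 3} = \frac{-9 + c}{3 + c}$)
$u^{3}{\left(0 - q{\left(V{\left(z,-5 \right)},4 \right)} \right)} = \left(\frac{-9 + \left(0 - 15\right)}{3 + \left(0 - 15\right)}\right)^{3} = \left(\frac{-9 - 15}{3 - 15}\right)^{3} = \left(\frac{1}{-12} \left(-24\right)\right)^{3} = \left(\left(- \frac{1}{12}\right) \left(-24\right)\right)^{3} = 2^{3} = 8$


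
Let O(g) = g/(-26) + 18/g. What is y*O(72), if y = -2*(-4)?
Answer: -262/13 ≈ -20.154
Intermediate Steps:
y = 8
O(g) = 18/g - g/26 (O(g) = g*(-1/26) + 18/g = -g/26 + 18/g = 18/g - g/26)
y*O(72) = 8*(18/72 - 1/26*72) = 8*(18*(1/72) - 36/13) = 8*(1/4 - 36/13) = 8*(-131/52) = -262/13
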